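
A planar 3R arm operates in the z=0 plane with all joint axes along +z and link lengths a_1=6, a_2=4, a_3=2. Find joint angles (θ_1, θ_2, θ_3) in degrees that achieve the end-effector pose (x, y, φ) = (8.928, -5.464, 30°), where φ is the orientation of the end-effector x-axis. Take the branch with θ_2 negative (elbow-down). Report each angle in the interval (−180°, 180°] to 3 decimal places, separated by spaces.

wrist centre = target − a_3·(cos φ, sin φ) = (7.1959, -6.4640)
cos θ_2 = (93.5650−6²−4²)/(2·6·4) = 0.8659; θ_2 = -30.0101° (elbow-down)
β = atan2(-6.4640,7.1959) = -41.9328°; ψ = atan2(-2.0006,9.4637) = -11.9364°
θ_1 = β − ψ = -29.9964°
θ_3 = φ − θ_1 − θ_2 = 90.0065° (wrapped to (-180°,180°])

-29.996 -30.010 90.006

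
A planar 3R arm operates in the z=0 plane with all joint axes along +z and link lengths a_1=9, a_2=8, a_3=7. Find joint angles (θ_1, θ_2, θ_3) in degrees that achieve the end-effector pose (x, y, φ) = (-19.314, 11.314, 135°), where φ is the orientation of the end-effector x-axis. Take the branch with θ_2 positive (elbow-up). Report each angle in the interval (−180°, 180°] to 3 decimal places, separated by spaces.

wrist centre = target − a_3·(cos φ, sin φ) = (-14.3643, 6.3643)
cos θ_2 = (246.8355−9²−8²)/(2·9·8) = 0.7072; θ_2 = 44.9932° (elbow-up)
β = atan2(6.3643,-14.3643) = 156.1037°; ψ = atan2(5.6562,14.6575) = 21.1011°
θ_1 = β − ψ = 135.0026°
θ_3 = φ − θ_1 − θ_2 = -44.9958° (wrapped to (-180°,180°])

135.003 44.993 -44.996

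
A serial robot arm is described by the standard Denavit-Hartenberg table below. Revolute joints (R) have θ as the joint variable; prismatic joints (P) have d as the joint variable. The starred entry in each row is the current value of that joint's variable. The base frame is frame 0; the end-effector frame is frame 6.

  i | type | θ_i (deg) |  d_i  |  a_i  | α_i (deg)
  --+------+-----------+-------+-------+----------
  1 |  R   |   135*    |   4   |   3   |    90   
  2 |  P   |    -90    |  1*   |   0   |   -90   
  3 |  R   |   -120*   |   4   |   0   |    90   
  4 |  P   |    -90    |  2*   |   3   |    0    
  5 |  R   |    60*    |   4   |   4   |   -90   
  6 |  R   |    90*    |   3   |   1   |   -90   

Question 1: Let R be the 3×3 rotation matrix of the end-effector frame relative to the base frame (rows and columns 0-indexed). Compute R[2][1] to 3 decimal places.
End-effector y-axis (col 1 of R) = (0.3062,-0.9186,-0.2500)
R[2][1] = -0.2500

-0.250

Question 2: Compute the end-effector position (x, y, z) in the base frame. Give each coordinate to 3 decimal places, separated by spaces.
after link 1: o_1 = (-2.1213, 2.1213, 4.0000)
after link 2: o_2 = (-1.4142, 2.8284, 4.0000)
after link 3: o_3 = (-4.2426, 5.6569, 4.0000)
after link 4: o_4 = (-2.8284, 2.8284, 5.7321)
after link 5: o_5 = (-0.7071, 2.1213, 10.9282)
after link 6: o_6 = (-1.2721, 5.2305, 10.8122)

-1.272 5.231 10.812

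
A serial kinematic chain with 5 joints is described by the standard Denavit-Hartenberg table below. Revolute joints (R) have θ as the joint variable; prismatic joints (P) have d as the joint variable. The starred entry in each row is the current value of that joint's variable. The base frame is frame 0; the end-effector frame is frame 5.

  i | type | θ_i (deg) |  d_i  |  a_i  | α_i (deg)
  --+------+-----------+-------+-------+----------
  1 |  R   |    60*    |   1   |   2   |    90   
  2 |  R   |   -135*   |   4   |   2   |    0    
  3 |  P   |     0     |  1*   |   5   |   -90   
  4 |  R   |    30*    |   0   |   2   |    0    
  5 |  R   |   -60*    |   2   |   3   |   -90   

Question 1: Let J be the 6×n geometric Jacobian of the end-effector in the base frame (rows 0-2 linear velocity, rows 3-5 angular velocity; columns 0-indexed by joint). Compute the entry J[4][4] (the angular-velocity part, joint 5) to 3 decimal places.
axis z_4 = (0.3536,0.6124,-0.7071); lever o_n−o_4 = (1.0876,-1.1162,-3.2513)
cross product → J_v[:, 4] = (-2.7803,0.3805,-1.0607)
J_ω[:, 4] = z_4
entry J[4][4] = 0.6124

0.612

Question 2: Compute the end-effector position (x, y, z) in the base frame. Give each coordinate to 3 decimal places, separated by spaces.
2.464 -6.731 -8.426

after link 1: o_1 = (1.0000, 1.7321, 1.0000)
after link 2: o_2 = (3.7570, -1.4927, -0.4142)
after link 3: o_3 = (2.8553, -5.0546, -3.9497)
after link 4: o_4 = (1.3769, -5.6152, -5.1745)
after link 5: o_5 = (2.4644, -6.7315, -8.4258)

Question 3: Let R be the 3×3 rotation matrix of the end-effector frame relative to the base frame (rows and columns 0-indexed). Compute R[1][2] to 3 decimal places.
0.127

End-effector z-axis (col 2 of R) = (-0.9268,0.1268,-0.3536)
R[1][2] = 0.1268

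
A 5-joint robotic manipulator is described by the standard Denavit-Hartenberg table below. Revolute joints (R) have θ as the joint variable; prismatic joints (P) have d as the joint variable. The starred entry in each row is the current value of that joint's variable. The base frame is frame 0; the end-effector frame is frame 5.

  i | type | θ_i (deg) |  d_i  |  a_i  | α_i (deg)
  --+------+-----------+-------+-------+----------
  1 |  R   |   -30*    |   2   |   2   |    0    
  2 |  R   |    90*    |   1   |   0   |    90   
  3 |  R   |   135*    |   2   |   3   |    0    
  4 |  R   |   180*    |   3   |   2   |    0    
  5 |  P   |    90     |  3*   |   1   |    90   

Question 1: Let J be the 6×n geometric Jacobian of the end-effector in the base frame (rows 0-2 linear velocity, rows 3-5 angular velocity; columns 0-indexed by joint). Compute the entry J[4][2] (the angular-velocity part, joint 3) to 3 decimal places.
axis z_2 = (0.8660,-0.5000,0.0000); lever o_n−o_2 = (6.9282,-4.0000,1.4142)
cross product → J_v[:, 2] = (-0.7071,-1.2247,0.0000)
J_ω[:, 2] = z_2
entry J[4][2] = -0.5000

-0.500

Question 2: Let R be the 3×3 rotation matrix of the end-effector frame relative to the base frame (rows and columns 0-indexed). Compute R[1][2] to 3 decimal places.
0.612

End-effector z-axis (col 2 of R) = (0.3536,0.6124,-0.7071)
R[1][2] = 0.6124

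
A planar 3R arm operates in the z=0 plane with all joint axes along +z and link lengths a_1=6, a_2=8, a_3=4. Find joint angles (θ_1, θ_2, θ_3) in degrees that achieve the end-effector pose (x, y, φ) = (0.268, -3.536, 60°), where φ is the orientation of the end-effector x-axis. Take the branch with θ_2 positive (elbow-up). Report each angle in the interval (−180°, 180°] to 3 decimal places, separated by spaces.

-177.795 119.999 117.795

wrist centre = target − a_3·(cos φ, sin φ) = (-1.7320, -7.0001)
cos θ_2 = (52.0012−6²−8²)/(2·6·8) = -0.5000; θ_2 = 119.9991° (elbow-up)
β = atan2(-7.0001,-1.7320) = -103.8973°; ψ = atan2(6.9283,2.0001) = 73.8972°
θ_1 = β − ψ = -177.7945°
θ_3 = φ − θ_1 − θ_2 = 117.7954° (wrapped to (-180°,180°])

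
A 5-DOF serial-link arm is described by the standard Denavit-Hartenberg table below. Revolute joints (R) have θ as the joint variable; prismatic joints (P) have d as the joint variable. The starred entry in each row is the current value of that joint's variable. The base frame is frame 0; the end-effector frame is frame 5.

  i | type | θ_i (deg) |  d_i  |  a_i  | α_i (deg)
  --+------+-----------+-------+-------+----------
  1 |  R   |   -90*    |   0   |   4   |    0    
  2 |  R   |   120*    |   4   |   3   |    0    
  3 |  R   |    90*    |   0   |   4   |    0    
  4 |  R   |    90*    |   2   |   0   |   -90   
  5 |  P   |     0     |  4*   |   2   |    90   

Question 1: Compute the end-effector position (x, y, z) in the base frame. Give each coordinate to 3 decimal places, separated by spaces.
after link 1: o_1 = (0.0000, -4.0000, 0.0000)
after link 2: o_2 = (2.5981, -2.5000, 4.0000)
after link 3: o_3 = (0.5981, 0.9641, 4.0000)
after link 4: o_4 = (0.5981, 0.9641, 6.0000)
after link 5: o_5 = (0.8660, -3.5000, 6.0000)

0.866 -3.500 6.000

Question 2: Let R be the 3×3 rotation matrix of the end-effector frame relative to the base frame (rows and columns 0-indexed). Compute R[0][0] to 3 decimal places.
End-effector x-axis (col 0 of R) = (-0.8660,-0.5000,0.0000)
R[0][0] = -0.8660

-0.866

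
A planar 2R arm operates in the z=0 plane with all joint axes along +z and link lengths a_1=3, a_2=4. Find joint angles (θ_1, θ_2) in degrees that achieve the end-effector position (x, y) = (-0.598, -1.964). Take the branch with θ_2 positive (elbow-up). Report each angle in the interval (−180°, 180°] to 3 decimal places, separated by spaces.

cos θ_2 = (4.2149−3²−4²)/(2·3·4) = -0.8660; θ_2 = 150.0023° (elbow-up)
β = atan2(-1.9640,-0.5980) = -106.9345°; ψ = atan2(1.9999,-0.4642) = 103.0674°
θ_1 = β − ψ = -210.0019°

149.998 150.002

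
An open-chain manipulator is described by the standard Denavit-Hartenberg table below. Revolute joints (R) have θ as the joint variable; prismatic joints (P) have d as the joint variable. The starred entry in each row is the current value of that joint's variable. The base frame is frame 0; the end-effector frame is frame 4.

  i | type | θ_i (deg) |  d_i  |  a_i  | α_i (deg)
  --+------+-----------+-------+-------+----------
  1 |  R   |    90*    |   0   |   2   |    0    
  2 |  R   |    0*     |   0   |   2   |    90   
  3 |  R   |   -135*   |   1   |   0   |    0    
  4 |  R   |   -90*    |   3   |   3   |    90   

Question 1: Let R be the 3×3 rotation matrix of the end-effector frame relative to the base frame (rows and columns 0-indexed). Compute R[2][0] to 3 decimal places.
End-effector x-axis (col 0 of R) = (-0.0000,-0.7071,0.7071)
R[2][0] = 0.7071

0.707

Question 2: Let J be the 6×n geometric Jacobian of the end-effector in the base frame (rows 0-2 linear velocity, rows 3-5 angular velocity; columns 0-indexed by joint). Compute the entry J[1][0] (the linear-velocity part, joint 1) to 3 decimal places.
axis z_0 = ẑ; lever o_n−o_0 = (4.0000,1.8787,2.1213)
cross product → J_v[:, 0] = (-1.8787,4.0000,0.0000)
J_ω[:, 0] = z_0
entry J[1][0] = 4.0000

4.000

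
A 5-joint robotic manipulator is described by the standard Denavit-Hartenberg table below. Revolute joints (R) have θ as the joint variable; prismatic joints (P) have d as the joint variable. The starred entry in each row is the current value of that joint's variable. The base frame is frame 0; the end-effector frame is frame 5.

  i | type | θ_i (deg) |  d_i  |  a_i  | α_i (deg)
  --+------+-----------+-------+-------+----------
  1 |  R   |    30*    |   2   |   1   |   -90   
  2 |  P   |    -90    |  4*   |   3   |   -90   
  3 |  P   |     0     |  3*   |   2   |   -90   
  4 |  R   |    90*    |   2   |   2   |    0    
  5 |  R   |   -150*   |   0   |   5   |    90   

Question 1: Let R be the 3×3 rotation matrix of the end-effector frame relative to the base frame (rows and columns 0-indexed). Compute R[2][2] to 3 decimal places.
End-effector z-axis (col 2 of R) = (0.4330,0.2500,-0.8660)
R[2][2] = -0.8660

-0.866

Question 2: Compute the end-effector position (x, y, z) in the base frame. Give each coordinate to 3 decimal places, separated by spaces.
after link 1: o_1 = (0.8660, 0.5000, 2.0000)
after link 2: o_2 = (-1.1340, 3.9641, 5.0000)
after link 3: o_3 = (1.4641, 5.4641, 7.0000)
after link 4: o_4 = (0.7321, 2.7321, 7.0000)
after link 5: o_5 = (4.4821, 4.8971, 9.5000)

4.482 4.897 9.500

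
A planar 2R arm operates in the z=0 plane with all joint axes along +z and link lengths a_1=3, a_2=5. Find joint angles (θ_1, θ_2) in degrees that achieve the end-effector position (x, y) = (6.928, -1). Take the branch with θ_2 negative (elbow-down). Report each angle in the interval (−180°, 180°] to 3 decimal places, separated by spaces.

30.004 -60.006

cos θ_2 = (48.9972−3²−5²)/(2·3·5) = 0.4999; θ_2 = -60.0062° (elbow-down)
β = atan2(-1.0000,6.9280) = -8.2134°; ψ = atan2(-4.3304,5.4995) = -38.2173°
θ_1 = β − ψ = 30.0039°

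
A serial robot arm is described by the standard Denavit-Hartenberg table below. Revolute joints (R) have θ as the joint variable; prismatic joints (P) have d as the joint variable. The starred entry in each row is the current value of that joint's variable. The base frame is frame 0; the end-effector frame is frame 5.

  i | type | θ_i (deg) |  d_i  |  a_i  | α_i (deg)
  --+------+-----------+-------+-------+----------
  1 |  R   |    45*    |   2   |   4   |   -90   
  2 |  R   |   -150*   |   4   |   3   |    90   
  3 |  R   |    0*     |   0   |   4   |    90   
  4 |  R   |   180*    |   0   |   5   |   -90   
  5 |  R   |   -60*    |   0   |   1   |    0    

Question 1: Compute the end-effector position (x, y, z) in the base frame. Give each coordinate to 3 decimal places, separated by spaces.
after link 1: o_1 = (2.8284, 2.8284, 2.0000)
after link 2: o_2 = (-1.8371, 3.8197, 3.5000)
after link 3: o_3 = (-4.2866, 1.3702, 5.5000)
after link 4: o_4 = (-1.2247, 4.4321, 3.0000)
after link 5: o_5 = (-0.3062, 4.1259, 2.7500)

-0.306 4.126 2.750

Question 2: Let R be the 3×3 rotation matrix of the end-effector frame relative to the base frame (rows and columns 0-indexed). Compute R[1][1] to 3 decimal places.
0.884

End-effector y-axis (col 1 of R) = (0.1768,0.8839,-0.4330)
R[1][1] = 0.8839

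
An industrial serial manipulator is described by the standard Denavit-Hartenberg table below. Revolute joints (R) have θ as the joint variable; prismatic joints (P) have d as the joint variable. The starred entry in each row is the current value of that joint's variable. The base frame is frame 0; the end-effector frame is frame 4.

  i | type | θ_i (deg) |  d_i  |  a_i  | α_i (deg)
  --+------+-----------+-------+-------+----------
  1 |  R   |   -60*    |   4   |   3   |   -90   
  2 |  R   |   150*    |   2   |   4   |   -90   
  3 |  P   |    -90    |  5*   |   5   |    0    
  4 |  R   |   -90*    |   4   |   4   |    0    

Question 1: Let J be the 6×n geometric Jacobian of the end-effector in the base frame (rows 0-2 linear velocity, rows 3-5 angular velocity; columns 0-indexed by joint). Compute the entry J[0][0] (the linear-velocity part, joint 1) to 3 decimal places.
axis z_0 = ẑ; lever o_n−o_0 = (5.3122,4.7990,11.7942)
cross product → J_v[:, 0] = (-4.7990,5.3122,0.0000)
J_ω[:, 0] = z_0
entry J[0][0] = -4.7990

-4.799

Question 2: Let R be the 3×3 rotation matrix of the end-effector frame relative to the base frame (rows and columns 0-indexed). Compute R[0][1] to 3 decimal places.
0.866

End-effector y-axis (col 1 of R) = (0.8660,0.5000,-0.0000)
R[0][1] = 0.8660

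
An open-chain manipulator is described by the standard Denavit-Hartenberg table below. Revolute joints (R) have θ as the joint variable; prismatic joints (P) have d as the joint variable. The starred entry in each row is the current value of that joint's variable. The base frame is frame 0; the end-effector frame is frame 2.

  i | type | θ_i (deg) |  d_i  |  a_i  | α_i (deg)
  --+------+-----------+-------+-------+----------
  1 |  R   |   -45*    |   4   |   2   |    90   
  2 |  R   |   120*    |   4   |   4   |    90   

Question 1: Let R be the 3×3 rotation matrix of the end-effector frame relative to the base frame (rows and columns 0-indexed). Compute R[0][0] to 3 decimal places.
End-effector x-axis (col 0 of R) = (-0.3536,0.3536,0.8660)
R[0][0] = -0.3536

-0.354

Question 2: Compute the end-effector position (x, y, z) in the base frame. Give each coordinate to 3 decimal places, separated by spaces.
after link 1: o_1 = (1.4142, -1.4142, 4.0000)
after link 2: o_2 = (-2.8284, -2.8284, 7.4641)

-2.828 -2.828 7.464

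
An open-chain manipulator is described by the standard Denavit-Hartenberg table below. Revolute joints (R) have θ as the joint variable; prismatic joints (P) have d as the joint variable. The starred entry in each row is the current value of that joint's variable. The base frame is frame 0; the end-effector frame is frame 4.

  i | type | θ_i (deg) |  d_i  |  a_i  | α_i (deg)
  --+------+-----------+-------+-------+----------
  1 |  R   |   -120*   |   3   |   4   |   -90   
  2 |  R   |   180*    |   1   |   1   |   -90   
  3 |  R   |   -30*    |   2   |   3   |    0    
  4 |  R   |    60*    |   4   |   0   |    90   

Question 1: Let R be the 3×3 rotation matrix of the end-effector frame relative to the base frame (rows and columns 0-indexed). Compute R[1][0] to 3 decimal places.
End-effector x-axis (col 0 of R) = (-0.0000,1.0000,-0.0000)
R[1][0] = 1.0000

1.000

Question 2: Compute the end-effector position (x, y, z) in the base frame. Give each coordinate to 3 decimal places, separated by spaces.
1.964 -1.598 9.000

after link 1: o_1 = (-2.0000, -3.4641, 3.0000)
after link 2: o_2 = (-0.6340, -3.0981, 3.0000)
after link 3: o_3 = (1.9641, -1.5981, 5.0000)
after link 4: o_4 = (1.9641, -1.5981, 9.0000)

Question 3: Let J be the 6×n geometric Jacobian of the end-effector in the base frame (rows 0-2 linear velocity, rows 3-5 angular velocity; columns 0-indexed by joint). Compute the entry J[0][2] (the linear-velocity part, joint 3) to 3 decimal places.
axis z_2 = (0.0000,0.0000,1.0000); lever o_n−o_2 = (2.5981,1.5000,6.0000)
cross product → J_v[:, 2] = (-1.5000,2.5981,-0.0000)
J_ω[:, 2] = z_2
entry J[0][2] = -1.5000

-1.500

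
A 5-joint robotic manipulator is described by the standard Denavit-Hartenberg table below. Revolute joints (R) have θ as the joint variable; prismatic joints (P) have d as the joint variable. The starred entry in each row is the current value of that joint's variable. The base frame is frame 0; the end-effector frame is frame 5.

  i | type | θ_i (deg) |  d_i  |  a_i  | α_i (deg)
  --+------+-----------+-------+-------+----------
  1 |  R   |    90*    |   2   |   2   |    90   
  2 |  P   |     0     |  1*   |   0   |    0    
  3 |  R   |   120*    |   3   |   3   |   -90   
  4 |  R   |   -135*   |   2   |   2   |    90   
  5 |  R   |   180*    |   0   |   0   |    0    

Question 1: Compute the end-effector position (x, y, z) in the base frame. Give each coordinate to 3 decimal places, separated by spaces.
5.414 -0.525 2.373

after link 1: o_1 = (0.0000, 2.0000, 2.0000)
after link 2: o_2 = (1.0000, 2.0000, 2.0000)
after link 3: o_3 = (4.0000, 0.5000, 4.5981)
after link 4: o_4 = (5.4142, -0.5249, 2.3733)
after link 5: o_5 = (5.4142, -0.5249, 2.3733)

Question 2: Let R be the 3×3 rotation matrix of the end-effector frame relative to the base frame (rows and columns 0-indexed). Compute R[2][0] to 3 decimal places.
End-effector x-axis (col 0 of R) = (-0.7071,-0.3536,0.6124)
R[2][0] = 0.6124

0.612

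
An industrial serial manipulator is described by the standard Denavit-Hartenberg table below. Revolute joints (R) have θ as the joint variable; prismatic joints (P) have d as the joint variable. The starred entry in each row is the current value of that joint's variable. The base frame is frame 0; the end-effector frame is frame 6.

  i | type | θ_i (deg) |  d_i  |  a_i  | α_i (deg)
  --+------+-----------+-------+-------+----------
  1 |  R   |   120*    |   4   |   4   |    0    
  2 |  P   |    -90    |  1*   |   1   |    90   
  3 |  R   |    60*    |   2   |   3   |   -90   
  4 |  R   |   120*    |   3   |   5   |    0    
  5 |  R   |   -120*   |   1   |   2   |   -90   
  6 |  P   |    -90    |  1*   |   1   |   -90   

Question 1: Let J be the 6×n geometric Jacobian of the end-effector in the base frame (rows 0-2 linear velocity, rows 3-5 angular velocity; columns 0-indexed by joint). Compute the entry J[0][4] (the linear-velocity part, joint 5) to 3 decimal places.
axis z_4 = (-0.7500,-0.4330,0.5000); lever o_n−o_4 = (-1.1340,0.5000,2.7321)
cross product → J_v[:, 4] = (-1.4330,1.4821,-0.8660)
J_ω[:, 4] = z_4
entry J[0][4] = -1.4330

-1.433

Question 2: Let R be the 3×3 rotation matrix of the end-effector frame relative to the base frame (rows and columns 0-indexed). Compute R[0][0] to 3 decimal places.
End-effector x-axis (col 0 of R) = (-0.7500,-0.4330,0.5000)
R[0][0] = -0.7500

-0.750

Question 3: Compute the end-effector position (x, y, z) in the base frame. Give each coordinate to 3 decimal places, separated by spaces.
-5.467 5.308 9.665

after link 1: o_1 = (-2.0000, 3.4641, 4.0000)
after link 2: o_2 = (-1.1340, 3.9641, 5.0000)
after link 3: o_3 = (1.1651, 2.9821, 7.5981)
after link 4: o_4 = (-4.3325, 4.8080, 6.9330)
after link 5: o_5 = (-4.2165, 4.8750, 9.1651)
after link 6: o_6 = (-5.4665, 5.3080, 9.6651)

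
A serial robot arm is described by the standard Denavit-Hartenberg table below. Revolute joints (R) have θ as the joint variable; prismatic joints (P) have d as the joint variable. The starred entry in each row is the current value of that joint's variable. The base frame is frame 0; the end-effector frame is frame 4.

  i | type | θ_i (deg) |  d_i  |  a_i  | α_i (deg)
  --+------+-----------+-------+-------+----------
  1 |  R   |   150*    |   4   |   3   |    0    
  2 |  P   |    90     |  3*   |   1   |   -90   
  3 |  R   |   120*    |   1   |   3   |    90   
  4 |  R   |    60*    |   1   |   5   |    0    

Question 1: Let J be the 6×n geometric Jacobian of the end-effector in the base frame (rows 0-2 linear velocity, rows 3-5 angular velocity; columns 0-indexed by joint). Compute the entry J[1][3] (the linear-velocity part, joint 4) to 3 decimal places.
axis z_3 = (-0.4330,-0.7500,-0.5000); lever o_n−o_3 = (3.9420,-1.8325,-2.6651)
cross product → J_v[:, 3] = (1.0825,-3.1250,3.7500)
J_ω[:, 3] = z_3
entry J[1][3] = -3.1250

-3.125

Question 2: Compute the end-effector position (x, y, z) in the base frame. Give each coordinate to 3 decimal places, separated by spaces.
after link 1: o_1 = (-2.5981, 1.5000, 4.0000)
after link 2: o_2 = (-3.0981, 0.6340, 7.0000)
after link 3: o_3 = (-1.4821, 1.4330, 4.4019)
after link 4: o_4 = (2.4599, -0.3995, 1.7369)

2.460 -0.400 1.737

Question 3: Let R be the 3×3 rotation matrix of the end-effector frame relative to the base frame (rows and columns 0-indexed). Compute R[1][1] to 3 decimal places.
-0.625

End-effector y-axis (col 1 of R) = (0.2165,-0.6250,0.7500)
R[1][1] = -0.6250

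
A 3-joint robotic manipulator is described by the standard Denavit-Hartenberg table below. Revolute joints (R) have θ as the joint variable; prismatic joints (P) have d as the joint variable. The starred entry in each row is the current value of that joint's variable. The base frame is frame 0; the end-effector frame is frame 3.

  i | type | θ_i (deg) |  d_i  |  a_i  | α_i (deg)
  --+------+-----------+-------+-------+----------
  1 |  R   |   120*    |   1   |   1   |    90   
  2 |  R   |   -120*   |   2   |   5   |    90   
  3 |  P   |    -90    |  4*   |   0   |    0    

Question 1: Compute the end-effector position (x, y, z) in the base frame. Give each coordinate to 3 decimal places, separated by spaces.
after link 1: o_1 = (-0.5000, 0.8660, 1.0000)
after link 2: o_2 = (2.4821, -0.2990, -3.3301)
after link 3: o_3 = (4.2141, -3.2990, -1.3301)

4.214 -3.299 -1.330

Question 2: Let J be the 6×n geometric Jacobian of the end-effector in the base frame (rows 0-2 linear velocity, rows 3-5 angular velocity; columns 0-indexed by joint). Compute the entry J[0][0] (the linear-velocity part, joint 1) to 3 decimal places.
axis z_0 = ẑ; lever o_n−o_0 = (4.2141,-3.2990,-1.3301)
cross product → J_v[:, 0] = (3.2990,4.2141,-0.0000)
J_ω[:, 0] = z_0
entry J[0][0] = 3.2990

3.299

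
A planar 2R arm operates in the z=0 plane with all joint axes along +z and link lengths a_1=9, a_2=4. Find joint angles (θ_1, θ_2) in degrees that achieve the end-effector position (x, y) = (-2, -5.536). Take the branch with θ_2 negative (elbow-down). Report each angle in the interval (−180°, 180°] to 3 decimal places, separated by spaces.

-89.999 -149.998

cos θ_2 = (34.6473−9²−4²)/(2·9·4) = -0.8660; θ_2 = -149.9982° (elbow-down)
β = atan2(-5.5360,-2.0000) = -109.8634°; ψ = atan2(-2.0001,5.5360) = -19.8645°
θ_1 = β − ψ = -89.9989°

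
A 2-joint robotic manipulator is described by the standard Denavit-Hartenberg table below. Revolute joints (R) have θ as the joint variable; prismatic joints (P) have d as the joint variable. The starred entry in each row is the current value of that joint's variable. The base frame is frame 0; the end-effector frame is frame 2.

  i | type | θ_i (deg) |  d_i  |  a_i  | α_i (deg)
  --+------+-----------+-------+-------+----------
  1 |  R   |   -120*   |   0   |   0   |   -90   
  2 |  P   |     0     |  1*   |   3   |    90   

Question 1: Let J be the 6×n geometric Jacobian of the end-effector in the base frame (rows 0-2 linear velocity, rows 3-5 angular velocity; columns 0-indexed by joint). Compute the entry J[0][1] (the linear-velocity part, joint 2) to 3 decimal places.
0.866

prismatic axis z_1 = (0.8660,-0.5000,0.0000)
J_v[:, 1] = z_1; J_ω[:, 1] = (0,0,0)
entry J[0][1] = 0.8660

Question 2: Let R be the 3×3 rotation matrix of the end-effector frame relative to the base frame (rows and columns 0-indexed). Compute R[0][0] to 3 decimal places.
-0.500

End-effector x-axis (col 0 of R) = (-0.5000,-0.8660,0.0000)
R[0][0] = -0.5000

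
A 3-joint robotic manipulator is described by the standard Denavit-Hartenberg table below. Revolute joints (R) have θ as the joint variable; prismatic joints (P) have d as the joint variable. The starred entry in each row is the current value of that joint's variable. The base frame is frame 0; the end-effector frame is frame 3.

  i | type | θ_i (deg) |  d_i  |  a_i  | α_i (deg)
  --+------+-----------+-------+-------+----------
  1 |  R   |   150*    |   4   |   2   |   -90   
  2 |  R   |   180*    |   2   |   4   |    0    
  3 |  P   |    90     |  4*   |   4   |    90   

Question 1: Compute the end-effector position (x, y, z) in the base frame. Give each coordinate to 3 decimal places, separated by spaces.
-1.268 -6.196 8.000

after link 1: o_1 = (-1.7321, 1.0000, 4.0000)
after link 2: o_2 = (0.7321, -2.7321, 4.0000)
after link 3: o_3 = (-1.2679, -6.1962, 8.0000)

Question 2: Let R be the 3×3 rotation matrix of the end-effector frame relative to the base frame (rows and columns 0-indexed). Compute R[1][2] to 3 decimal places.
-0.500

End-effector z-axis (col 2 of R) = (0.8660,-0.5000,-0.0000)
R[1][2] = -0.5000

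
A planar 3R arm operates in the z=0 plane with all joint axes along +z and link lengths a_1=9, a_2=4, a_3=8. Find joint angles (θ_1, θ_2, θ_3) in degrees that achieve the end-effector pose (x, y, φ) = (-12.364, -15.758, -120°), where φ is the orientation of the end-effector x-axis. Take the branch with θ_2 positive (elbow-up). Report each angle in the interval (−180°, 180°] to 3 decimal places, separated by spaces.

-146.893 44.989 -18.096

wrist centre = target − a_3·(cos φ, sin φ) = (-8.3640, -8.8298)
cos θ_2 = (147.9218−9²−4²)/(2·9·4) = 0.7072; θ_2 = 44.9886° (elbow-up)
β = atan2(-8.8298,-8.3640) = -133.4482°; ψ = atan2(2.8279,11.8290) = 13.4449°
θ_1 = β − ψ = -146.8931°
θ_3 = φ − θ_1 − θ_2 = -18.0955° (wrapped to (-180°,180°])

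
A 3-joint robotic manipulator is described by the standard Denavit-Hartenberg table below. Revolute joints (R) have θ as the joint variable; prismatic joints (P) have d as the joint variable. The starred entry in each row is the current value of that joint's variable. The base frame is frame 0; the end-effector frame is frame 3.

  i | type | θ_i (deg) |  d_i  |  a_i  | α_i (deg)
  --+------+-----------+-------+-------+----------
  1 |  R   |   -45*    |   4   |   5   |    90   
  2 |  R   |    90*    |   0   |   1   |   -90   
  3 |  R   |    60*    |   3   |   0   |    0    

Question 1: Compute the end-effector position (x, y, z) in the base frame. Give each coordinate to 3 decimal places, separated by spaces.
after link 1: o_1 = (3.5355, -3.5355, 4.0000)
after link 2: o_2 = (3.5355, -3.5355, 5.0000)
after link 3: o_3 = (1.4142, -1.4142, 5.0000)

1.414 -1.414 5.000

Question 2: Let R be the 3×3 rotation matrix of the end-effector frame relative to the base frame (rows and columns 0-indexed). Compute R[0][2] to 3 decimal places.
-0.707

End-effector z-axis (col 2 of R) = (-0.7071,0.7071,0.0000)
R[0][2] = -0.7071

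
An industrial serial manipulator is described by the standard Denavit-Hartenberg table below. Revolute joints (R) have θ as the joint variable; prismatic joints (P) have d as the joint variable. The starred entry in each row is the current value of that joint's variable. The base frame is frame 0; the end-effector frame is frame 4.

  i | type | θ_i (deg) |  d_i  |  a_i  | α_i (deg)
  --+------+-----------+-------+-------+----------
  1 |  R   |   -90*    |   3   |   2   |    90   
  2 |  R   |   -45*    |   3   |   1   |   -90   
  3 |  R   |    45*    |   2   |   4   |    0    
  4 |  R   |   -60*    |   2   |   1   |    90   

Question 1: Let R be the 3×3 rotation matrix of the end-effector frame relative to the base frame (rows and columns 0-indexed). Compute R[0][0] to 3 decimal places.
-0.259

End-effector x-axis (col 0 of R) = (-0.2588,-0.6830,-0.6830)
R[0][0] = -0.2588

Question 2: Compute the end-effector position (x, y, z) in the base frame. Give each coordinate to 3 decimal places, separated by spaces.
after link 1: o_1 = (0.0000, -2.0000, 3.0000)
after link 2: o_2 = (-3.0000, -2.7071, 2.2929)
after link 3: o_3 = (-0.1716, -6.1213, 1.7071)
after link 4: o_4 = (-0.4304, -8.2185, 2.4383)

-0.430 -8.219 2.438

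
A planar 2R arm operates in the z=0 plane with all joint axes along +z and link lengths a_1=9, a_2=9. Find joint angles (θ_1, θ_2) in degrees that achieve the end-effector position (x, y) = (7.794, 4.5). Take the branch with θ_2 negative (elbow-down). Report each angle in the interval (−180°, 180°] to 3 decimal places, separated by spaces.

cos θ_2 = (80.9964−9²−9²)/(2·9·9) = -0.5000; θ_2 = -120.0015° (elbow-down)
β = atan2(4.5000,7.7940) = 30.0007°; ψ = atan2(-7.7941,4.4998) = -60.0007°
θ_1 = β − ψ = 90.0015°

90.001 -120.001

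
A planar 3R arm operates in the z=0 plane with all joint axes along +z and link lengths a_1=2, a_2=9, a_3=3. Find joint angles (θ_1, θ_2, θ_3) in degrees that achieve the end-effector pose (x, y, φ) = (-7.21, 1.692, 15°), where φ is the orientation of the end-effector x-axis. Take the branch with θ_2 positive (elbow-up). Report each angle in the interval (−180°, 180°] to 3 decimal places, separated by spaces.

124.659 59.990 -169.650

wrist centre = target − a_3·(cos φ, sin φ) = (-10.1078, 0.9155)
cos θ_2 = (103.0054−2²−9²)/(2·2·9) = 0.5001; θ_2 = 59.9901° (elbow-up)
β = atan2(0.9155,-10.1078) = 174.8244°; ψ = atan2(7.7935,6.5013) = 50.1649°
θ_1 = β − ψ = 124.6595°
θ_3 = φ − θ_1 − θ_2 = -169.6496° (wrapped to (-180°,180°])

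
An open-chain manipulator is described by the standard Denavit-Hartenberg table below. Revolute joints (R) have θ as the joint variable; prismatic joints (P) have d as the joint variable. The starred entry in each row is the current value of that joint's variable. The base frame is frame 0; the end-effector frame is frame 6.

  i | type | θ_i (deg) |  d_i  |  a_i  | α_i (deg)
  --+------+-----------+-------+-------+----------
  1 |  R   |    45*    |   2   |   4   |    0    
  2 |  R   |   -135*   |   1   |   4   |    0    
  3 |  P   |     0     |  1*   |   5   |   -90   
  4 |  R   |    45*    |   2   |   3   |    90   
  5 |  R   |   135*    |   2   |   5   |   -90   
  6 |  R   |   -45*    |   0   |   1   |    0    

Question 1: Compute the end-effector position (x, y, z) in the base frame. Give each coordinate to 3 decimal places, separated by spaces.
after link 1: o_1 = (2.8284, 2.8284, 2.0000)
after link 2: o_2 = (2.8284, -1.1716, 3.0000)
after link 3: o_3 = (2.8284, -6.1716, 4.0000)
after link 4: o_4 = (4.8284, -8.2929, 1.8787)
after link 5: o_5 = (8.3640, -7.2071, 5.7929)
after link 6: o_6 = (8.8640, -7.3536, 6.6464)

8.864 -7.354 6.646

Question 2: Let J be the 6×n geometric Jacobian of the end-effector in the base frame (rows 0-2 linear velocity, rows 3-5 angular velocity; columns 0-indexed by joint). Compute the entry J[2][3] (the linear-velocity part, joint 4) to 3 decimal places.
axis z_3 = (1.0000,0.0000,0.0000); lever o_n−o_3 = (6.0355,-1.1820,2.6464)
cross product → J_v[:, 3] = (0.0000,-2.6464,-1.1820)
J_ω[:, 3] = z_3
entry J[2][3] = -1.1820

-1.182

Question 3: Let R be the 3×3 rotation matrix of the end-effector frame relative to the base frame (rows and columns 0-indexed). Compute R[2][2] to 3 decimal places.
0.500

End-effector z-axis (col 2 of R) = (-0.7071,0.5000,0.5000)
R[2][2] = 0.5000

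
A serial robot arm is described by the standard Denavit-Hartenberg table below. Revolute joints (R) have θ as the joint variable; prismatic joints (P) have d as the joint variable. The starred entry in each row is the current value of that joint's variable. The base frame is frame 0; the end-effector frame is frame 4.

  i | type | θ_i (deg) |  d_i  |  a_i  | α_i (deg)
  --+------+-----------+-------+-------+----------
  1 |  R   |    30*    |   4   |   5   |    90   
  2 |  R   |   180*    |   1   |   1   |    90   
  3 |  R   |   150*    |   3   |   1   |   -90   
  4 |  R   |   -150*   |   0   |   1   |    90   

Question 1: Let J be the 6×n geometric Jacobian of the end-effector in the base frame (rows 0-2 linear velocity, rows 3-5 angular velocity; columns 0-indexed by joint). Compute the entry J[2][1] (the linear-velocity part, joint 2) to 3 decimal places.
axis z_1 = (0.5000,-0.8660,0.0000); lever o_n−o_1 = (-0.2321,-1.3660,3.5000)
cross product → J_v[:, 1] = (-3.0311,-1.7500,-0.8840)
J_ω[:, 1] = z_1
entry J[2][1] = -0.8840

-0.884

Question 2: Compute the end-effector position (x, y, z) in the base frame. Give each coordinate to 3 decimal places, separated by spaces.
4.098 1.134 7.500

after link 1: o_1 = (4.3301, 2.5000, 4.0000)
after link 2: o_2 = (3.9641, 1.1340, 4.0000)
after link 3: o_3 = (4.9641, 1.1340, 7.0000)
after link 4: o_4 = (4.0981, 1.1340, 7.5000)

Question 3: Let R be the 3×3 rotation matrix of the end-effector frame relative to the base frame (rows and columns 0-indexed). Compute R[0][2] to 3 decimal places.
-0.500

End-effector z-axis (col 2 of R) = (-0.5000,0.0000,-0.8660)
R[0][2] = -0.5000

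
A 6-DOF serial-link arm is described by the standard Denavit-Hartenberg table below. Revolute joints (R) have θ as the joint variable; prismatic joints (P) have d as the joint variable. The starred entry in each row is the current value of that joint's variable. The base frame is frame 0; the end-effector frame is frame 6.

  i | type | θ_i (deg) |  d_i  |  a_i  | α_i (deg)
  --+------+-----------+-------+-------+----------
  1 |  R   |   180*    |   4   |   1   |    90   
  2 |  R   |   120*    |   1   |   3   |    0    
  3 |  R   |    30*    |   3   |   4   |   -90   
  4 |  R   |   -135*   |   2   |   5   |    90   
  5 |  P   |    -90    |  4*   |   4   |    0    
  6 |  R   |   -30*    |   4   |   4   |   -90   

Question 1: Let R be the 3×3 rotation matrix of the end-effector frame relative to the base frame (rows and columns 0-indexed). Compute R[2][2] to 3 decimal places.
End-effector z-axis (col 2 of R) = (-0.7803,0.6124,0.1268)
R[2][2] = 0.1268

0.127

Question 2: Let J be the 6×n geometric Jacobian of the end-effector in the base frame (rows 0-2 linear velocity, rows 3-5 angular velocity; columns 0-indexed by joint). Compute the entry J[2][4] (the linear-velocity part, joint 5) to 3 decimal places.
prismatic axis z_4 = (-0.6124,-0.7071,-0.3536)
J_v[:, 4] = z_4; J_ω[:, 4] = (0,0,0)
entry J[2][4] = -0.3536

-0.354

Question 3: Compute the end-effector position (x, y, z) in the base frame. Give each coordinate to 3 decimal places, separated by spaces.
after link 1: o_1 = (-1.0000, 0.0000, 4.0000)
after link 2: o_2 = (0.5000, 1.0000, 6.5981)
after link 3: o_3 = (3.9641, 4.0000, 8.5981)
after link 4: o_4 = (1.9022, 7.5355, 5.0983)
after link 5: o_5 = (-2.5473, 4.7071, 7.1481)
after link 6: o_6 = (-5.5040, 0.4645, 9.4410)

-5.504 0.464 9.441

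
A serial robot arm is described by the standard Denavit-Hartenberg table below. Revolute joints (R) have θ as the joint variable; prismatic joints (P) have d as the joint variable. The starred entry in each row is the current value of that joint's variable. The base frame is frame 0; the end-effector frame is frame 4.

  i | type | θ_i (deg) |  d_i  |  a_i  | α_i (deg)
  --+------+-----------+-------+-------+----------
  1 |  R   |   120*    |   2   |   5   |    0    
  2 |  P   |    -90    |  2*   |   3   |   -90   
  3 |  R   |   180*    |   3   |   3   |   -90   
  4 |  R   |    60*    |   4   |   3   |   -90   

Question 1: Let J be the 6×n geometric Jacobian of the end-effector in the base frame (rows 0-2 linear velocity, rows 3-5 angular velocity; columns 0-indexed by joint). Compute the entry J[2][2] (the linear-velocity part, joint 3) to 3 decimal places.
axis z_2 = (-0.5000,0.8660,0.0000); lever o_n−o_2 = (-4.0981,-1.9019,4.0000)
cross product → J_v[:, 2] = (3.4641,2.0000,4.5000)
J_ω[:, 2] = z_2
entry J[2][2] = 4.5000

4.500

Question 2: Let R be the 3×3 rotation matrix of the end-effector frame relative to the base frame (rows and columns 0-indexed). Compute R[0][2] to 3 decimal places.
1.000

End-effector z-axis (col 2 of R) = (1.0000,-0.0000,0.0000)
R[0][2] = 1.0000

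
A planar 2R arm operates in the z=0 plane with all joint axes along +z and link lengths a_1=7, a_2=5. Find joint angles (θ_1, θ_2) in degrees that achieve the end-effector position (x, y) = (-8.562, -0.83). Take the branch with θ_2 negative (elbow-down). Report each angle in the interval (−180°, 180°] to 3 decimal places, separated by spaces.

-138.924 -90.003

cos θ_2 = (73.9967−7²−5²)/(2·7·5) = -0.0000; θ_2 = -90.0027° (elbow-down)
β = atan2(-0.8300,-8.5620) = -174.4630°; ψ = atan2(-5.0000,6.9998) = -35.5386°
θ_1 = β − ψ = -138.9245°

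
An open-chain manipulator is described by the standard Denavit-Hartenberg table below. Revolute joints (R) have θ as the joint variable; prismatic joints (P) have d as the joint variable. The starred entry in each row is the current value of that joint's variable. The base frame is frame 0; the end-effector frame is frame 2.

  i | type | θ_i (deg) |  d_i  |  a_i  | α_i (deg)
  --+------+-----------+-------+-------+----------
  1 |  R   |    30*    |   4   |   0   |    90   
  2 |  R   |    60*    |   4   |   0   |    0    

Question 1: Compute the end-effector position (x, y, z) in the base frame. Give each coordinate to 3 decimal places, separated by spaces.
2.000 -3.464 4.000

after link 1: o_1 = (0.0000, 0.0000, 4.0000)
after link 2: o_2 = (2.0000, -3.4641, 4.0000)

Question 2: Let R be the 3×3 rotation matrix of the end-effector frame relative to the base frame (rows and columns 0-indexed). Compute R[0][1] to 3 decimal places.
End-effector y-axis (col 1 of R) = (-0.7500,-0.4330,0.5000)
R[0][1] = -0.7500

-0.750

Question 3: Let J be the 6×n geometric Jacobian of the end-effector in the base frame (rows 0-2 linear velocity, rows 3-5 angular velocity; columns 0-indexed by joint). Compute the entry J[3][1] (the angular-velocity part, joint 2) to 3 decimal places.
0.500

axis z_1 = (0.5000,-0.8660,0.0000); lever o_n−o_1 = (2.0000,-3.4641,0.0000)
cross product → J_v[:, 1] = (0.0000,0.0000,0.0000)
J_ω[:, 1] = z_1
entry J[3][1] = 0.5000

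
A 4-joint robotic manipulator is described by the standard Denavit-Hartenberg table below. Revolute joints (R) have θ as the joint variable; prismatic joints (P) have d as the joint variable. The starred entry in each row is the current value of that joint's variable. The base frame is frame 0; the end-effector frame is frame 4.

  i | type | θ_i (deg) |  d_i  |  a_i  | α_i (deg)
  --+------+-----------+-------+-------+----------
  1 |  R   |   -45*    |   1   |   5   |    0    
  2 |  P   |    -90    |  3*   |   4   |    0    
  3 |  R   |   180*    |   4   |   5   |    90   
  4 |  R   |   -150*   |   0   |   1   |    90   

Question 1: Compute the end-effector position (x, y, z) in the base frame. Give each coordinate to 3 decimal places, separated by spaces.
3.630 -3.441 7.500

after link 1: o_1 = (3.5355, -3.5355, 1.0000)
after link 2: o_2 = (0.7071, -6.3640, 4.0000)
after link 3: o_3 = (4.2426, -2.8284, 8.0000)
after link 4: o_4 = (3.6303, -3.4408, 7.5000)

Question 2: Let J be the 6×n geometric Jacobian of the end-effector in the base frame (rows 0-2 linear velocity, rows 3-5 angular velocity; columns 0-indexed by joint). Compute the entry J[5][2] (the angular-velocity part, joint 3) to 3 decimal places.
1.000

axis z_2 = (0.0000,0.0000,1.0000); lever o_n−o_2 = (2.9232,2.9232,3.5000)
cross product → J_v[:, 2] = (-2.9232,2.9232,0.0000)
J_ω[:, 2] = z_2
entry J[5][2] = 1.0000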